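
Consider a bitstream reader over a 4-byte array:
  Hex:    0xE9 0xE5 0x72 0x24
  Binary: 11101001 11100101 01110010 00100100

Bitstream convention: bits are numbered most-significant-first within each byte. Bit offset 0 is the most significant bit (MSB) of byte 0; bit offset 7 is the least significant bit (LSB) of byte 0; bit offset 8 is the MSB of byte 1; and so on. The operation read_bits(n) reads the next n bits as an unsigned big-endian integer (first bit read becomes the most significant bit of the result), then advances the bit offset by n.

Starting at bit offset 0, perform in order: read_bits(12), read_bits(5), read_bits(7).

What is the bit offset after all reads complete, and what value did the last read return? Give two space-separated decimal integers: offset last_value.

Read 1: bits[0:12] width=12 -> value=3742 (bin 111010011110); offset now 12 = byte 1 bit 4; 20 bits remain
Read 2: bits[12:17] width=5 -> value=10 (bin 01010); offset now 17 = byte 2 bit 1; 15 bits remain
Read 3: bits[17:24] width=7 -> value=114 (bin 1110010); offset now 24 = byte 3 bit 0; 8 bits remain

Answer: 24 114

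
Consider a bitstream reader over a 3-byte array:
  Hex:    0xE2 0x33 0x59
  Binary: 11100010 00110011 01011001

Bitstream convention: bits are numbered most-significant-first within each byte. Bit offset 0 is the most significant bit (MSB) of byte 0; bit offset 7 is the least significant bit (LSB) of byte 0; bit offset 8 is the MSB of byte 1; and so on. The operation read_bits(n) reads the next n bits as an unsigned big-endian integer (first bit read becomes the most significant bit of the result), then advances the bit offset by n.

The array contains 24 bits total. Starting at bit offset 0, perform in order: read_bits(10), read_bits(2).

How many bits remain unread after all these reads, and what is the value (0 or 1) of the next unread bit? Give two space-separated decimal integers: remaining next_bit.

Read 1: bits[0:10] width=10 -> value=904 (bin 1110001000); offset now 10 = byte 1 bit 2; 14 bits remain
Read 2: bits[10:12] width=2 -> value=3 (bin 11); offset now 12 = byte 1 bit 4; 12 bits remain

Answer: 12 0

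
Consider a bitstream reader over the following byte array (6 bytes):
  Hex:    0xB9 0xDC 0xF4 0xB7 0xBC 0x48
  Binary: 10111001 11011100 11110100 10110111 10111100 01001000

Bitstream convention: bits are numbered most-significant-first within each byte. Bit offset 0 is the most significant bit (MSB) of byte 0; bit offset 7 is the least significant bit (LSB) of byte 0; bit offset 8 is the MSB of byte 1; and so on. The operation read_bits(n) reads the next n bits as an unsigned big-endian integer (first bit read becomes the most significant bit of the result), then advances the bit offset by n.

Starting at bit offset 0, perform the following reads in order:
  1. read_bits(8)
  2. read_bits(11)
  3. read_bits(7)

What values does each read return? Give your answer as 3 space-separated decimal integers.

Read 1: bits[0:8] width=8 -> value=185 (bin 10111001); offset now 8 = byte 1 bit 0; 40 bits remain
Read 2: bits[8:19] width=11 -> value=1767 (bin 11011100111); offset now 19 = byte 2 bit 3; 29 bits remain
Read 3: bits[19:26] width=7 -> value=82 (bin 1010010); offset now 26 = byte 3 bit 2; 22 bits remain

Answer: 185 1767 82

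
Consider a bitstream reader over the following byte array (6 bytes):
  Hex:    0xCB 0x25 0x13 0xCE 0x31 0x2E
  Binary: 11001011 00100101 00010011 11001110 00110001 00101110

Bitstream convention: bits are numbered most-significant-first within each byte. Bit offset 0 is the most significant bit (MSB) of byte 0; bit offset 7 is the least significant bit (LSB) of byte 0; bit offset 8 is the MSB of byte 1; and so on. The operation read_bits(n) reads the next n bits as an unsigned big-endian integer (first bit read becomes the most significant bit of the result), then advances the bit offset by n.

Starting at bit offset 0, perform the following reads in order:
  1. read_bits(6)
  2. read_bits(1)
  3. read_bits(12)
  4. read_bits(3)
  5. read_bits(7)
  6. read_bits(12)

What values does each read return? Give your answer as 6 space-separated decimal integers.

Answer: 50 1 2344 4 121 3170

Derivation:
Read 1: bits[0:6] width=6 -> value=50 (bin 110010); offset now 6 = byte 0 bit 6; 42 bits remain
Read 2: bits[6:7] width=1 -> value=1 (bin 1); offset now 7 = byte 0 bit 7; 41 bits remain
Read 3: bits[7:19] width=12 -> value=2344 (bin 100100101000); offset now 19 = byte 2 bit 3; 29 bits remain
Read 4: bits[19:22] width=3 -> value=4 (bin 100); offset now 22 = byte 2 bit 6; 26 bits remain
Read 5: bits[22:29] width=7 -> value=121 (bin 1111001); offset now 29 = byte 3 bit 5; 19 bits remain
Read 6: bits[29:41] width=12 -> value=3170 (bin 110001100010); offset now 41 = byte 5 bit 1; 7 bits remain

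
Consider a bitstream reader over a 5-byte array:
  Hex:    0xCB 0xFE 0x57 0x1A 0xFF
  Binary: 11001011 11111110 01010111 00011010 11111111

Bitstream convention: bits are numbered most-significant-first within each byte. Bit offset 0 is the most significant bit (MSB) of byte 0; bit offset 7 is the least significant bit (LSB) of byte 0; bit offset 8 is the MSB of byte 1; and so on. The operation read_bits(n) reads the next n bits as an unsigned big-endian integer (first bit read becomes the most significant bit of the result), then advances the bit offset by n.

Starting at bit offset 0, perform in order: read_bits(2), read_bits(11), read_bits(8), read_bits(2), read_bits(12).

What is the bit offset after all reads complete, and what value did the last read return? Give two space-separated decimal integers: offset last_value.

Read 1: bits[0:2] width=2 -> value=3 (bin 11); offset now 2 = byte 0 bit 2; 38 bits remain
Read 2: bits[2:13] width=11 -> value=383 (bin 00101111111); offset now 13 = byte 1 bit 5; 27 bits remain
Read 3: bits[13:21] width=8 -> value=202 (bin 11001010); offset now 21 = byte 2 bit 5; 19 bits remain
Read 4: bits[21:23] width=2 -> value=3 (bin 11); offset now 23 = byte 2 bit 7; 17 bits remain
Read 5: bits[23:35] width=12 -> value=2263 (bin 100011010111); offset now 35 = byte 4 bit 3; 5 bits remain

Answer: 35 2263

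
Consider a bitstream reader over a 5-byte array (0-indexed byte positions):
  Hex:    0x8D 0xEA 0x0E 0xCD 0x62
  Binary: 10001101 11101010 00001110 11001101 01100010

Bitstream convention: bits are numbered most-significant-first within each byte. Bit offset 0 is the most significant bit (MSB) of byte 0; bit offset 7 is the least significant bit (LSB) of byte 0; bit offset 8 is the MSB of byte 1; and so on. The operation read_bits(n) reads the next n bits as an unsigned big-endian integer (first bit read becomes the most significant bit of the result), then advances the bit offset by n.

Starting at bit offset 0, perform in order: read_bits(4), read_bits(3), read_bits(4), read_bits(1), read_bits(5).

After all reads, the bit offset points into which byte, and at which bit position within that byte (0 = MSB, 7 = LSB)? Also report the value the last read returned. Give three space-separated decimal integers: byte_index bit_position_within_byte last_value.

Answer: 2 1 20

Derivation:
Read 1: bits[0:4] width=4 -> value=8 (bin 1000); offset now 4 = byte 0 bit 4; 36 bits remain
Read 2: bits[4:7] width=3 -> value=6 (bin 110); offset now 7 = byte 0 bit 7; 33 bits remain
Read 3: bits[7:11] width=4 -> value=15 (bin 1111); offset now 11 = byte 1 bit 3; 29 bits remain
Read 4: bits[11:12] width=1 -> value=0 (bin 0); offset now 12 = byte 1 bit 4; 28 bits remain
Read 5: bits[12:17] width=5 -> value=20 (bin 10100); offset now 17 = byte 2 bit 1; 23 bits remain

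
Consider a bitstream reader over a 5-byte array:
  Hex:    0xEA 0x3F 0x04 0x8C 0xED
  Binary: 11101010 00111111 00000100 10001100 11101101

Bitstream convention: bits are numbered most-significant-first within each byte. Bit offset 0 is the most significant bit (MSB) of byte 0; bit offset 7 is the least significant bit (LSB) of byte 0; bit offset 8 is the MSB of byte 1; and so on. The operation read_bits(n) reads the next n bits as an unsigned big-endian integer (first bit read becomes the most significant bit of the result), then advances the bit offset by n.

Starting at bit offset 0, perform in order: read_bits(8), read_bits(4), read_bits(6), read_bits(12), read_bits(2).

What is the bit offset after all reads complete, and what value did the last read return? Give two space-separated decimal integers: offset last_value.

Answer: 32 0

Derivation:
Read 1: bits[0:8] width=8 -> value=234 (bin 11101010); offset now 8 = byte 1 bit 0; 32 bits remain
Read 2: bits[8:12] width=4 -> value=3 (bin 0011); offset now 12 = byte 1 bit 4; 28 bits remain
Read 3: bits[12:18] width=6 -> value=60 (bin 111100); offset now 18 = byte 2 bit 2; 22 bits remain
Read 4: bits[18:30] width=12 -> value=291 (bin 000100100011); offset now 30 = byte 3 bit 6; 10 bits remain
Read 5: bits[30:32] width=2 -> value=0 (bin 00); offset now 32 = byte 4 bit 0; 8 bits remain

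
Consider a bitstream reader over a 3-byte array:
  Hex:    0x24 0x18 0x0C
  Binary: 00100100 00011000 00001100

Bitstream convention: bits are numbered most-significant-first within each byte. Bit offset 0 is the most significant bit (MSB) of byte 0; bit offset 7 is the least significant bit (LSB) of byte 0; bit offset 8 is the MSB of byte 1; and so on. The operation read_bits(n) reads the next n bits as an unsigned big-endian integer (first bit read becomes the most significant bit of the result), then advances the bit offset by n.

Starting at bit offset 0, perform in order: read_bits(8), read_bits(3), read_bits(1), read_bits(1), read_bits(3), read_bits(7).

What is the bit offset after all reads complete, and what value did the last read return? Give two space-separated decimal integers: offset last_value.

Answer: 23 6

Derivation:
Read 1: bits[0:8] width=8 -> value=36 (bin 00100100); offset now 8 = byte 1 bit 0; 16 bits remain
Read 2: bits[8:11] width=3 -> value=0 (bin 000); offset now 11 = byte 1 bit 3; 13 bits remain
Read 3: bits[11:12] width=1 -> value=1 (bin 1); offset now 12 = byte 1 bit 4; 12 bits remain
Read 4: bits[12:13] width=1 -> value=1 (bin 1); offset now 13 = byte 1 bit 5; 11 bits remain
Read 5: bits[13:16] width=3 -> value=0 (bin 000); offset now 16 = byte 2 bit 0; 8 bits remain
Read 6: bits[16:23] width=7 -> value=6 (bin 0000110); offset now 23 = byte 2 bit 7; 1 bits remain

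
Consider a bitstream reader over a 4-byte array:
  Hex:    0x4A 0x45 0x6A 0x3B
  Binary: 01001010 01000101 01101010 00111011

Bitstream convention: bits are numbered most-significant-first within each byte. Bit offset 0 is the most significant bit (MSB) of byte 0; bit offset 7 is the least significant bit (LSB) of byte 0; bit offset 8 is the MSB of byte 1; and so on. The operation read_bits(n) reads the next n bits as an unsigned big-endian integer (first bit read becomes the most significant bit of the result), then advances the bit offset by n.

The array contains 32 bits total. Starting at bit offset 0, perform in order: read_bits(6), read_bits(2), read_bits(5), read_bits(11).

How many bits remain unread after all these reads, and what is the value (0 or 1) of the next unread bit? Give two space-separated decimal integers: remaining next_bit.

Answer: 8 0

Derivation:
Read 1: bits[0:6] width=6 -> value=18 (bin 010010); offset now 6 = byte 0 bit 6; 26 bits remain
Read 2: bits[6:8] width=2 -> value=2 (bin 10); offset now 8 = byte 1 bit 0; 24 bits remain
Read 3: bits[8:13] width=5 -> value=8 (bin 01000); offset now 13 = byte 1 bit 5; 19 bits remain
Read 4: bits[13:24] width=11 -> value=1386 (bin 10101101010); offset now 24 = byte 3 bit 0; 8 bits remain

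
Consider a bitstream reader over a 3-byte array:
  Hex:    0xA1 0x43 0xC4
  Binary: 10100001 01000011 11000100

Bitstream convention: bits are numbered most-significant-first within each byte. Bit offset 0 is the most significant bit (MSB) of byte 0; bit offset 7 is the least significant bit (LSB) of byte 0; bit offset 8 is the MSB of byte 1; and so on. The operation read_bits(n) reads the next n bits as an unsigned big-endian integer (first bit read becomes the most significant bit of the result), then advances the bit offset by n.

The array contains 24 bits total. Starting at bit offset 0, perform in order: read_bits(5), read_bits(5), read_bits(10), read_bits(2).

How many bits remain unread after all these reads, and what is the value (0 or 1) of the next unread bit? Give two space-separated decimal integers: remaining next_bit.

Answer: 2 0

Derivation:
Read 1: bits[0:5] width=5 -> value=20 (bin 10100); offset now 5 = byte 0 bit 5; 19 bits remain
Read 2: bits[5:10] width=5 -> value=5 (bin 00101); offset now 10 = byte 1 bit 2; 14 bits remain
Read 3: bits[10:20] width=10 -> value=60 (bin 0000111100); offset now 20 = byte 2 bit 4; 4 bits remain
Read 4: bits[20:22] width=2 -> value=1 (bin 01); offset now 22 = byte 2 bit 6; 2 bits remain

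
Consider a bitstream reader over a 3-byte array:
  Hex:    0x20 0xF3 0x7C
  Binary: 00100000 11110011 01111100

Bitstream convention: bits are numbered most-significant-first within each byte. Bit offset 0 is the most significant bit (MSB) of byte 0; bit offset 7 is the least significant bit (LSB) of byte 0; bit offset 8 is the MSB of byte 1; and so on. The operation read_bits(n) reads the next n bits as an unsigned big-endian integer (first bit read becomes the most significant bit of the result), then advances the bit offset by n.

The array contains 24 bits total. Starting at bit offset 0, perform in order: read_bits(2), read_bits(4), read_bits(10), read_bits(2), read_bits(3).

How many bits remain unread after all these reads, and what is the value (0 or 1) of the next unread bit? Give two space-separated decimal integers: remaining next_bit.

Answer: 3 1

Derivation:
Read 1: bits[0:2] width=2 -> value=0 (bin 00); offset now 2 = byte 0 bit 2; 22 bits remain
Read 2: bits[2:6] width=4 -> value=8 (bin 1000); offset now 6 = byte 0 bit 6; 18 bits remain
Read 3: bits[6:16] width=10 -> value=243 (bin 0011110011); offset now 16 = byte 2 bit 0; 8 bits remain
Read 4: bits[16:18] width=2 -> value=1 (bin 01); offset now 18 = byte 2 bit 2; 6 bits remain
Read 5: bits[18:21] width=3 -> value=7 (bin 111); offset now 21 = byte 2 bit 5; 3 bits remain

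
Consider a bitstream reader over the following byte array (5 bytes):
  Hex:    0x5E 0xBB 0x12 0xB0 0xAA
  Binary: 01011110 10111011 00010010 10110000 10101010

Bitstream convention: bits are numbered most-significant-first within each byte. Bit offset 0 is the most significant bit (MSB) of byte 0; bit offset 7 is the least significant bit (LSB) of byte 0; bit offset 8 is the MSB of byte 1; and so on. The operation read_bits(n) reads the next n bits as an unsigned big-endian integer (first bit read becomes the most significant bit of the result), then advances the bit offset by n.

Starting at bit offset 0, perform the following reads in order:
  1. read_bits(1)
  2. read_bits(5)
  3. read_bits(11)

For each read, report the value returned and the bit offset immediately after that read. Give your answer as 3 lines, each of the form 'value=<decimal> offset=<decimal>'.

Read 1: bits[0:1] width=1 -> value=0 (bin 0); offset now 1 = byte 0 bit 1; 39 bits remain
Read 2: bits[1:6] width=5 -> value=23 (bin 10111); offset now 6 = byte 0 bit 6; 34 bits remain
Read 3: bits[6:17] width=11 -> value=1398 (bin 10101110110); offset now 17 = byte 2 bit 1; 23 bits remain

Answer: value=0 offset=1
value=23 offset=6
value=1398 offset=17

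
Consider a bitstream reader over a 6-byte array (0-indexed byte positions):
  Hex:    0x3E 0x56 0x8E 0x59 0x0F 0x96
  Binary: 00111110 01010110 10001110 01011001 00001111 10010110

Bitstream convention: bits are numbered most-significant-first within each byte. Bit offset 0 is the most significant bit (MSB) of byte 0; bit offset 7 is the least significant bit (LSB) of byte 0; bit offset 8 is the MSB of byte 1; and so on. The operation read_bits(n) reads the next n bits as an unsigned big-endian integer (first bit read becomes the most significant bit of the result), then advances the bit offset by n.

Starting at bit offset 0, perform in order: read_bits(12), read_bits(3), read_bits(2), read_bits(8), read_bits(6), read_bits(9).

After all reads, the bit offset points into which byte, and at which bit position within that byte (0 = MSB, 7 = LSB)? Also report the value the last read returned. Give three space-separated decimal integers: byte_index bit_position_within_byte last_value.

Answer: 5 0 271

Derivation:
Read 1: bits[0:12] width=12 -> value=997 (bin 001111100101); offset now 12 = byte 1 bit 4; 36 bits remain
Read 2: bits[12:15] width=3 -> value=3 (bin 011); offset now 15 = byte 1 bit 7; 33 bits remain
Read 3: bits[15:17] width=2 -> value=1 (bin 01); offset now 17 = byte 2 bit 1; 31 bits remain
Read 4: bits[17:25] width=8 -> value=28 (bin 00011100); offset now 25 = byte 3 bit 1; 23 bits remain
Read 5: bits[25:31] width=6 -> value=44 (bin 101100); offset now 31 = byte 3 bit 7; 17 bits remain
Read 6: bits[31:40] width=9 -> value=271 (bin 100001111); offset now 40 = byte 5 bit 0; 8 bits remain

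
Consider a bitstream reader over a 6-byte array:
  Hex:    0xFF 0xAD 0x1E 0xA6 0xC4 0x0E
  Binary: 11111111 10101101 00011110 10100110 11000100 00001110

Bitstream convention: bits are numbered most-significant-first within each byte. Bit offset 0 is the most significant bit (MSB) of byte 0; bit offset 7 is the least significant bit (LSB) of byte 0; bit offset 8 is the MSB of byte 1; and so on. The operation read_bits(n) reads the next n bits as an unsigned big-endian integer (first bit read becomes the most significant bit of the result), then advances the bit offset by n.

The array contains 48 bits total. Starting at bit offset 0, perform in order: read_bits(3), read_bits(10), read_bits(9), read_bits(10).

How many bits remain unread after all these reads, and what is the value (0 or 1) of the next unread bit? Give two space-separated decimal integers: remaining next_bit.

Answer: 16 1

Derivation:
Read 1: bits[0:3] width=3 -> value=7 (bin 111); offset now 3 = byte 0 bit 3; 45 bits remain
Read 2: bits[3:13] width=10 -> value=1013 (bin 1111110101); offset now 13 = byte 1 bit 5; 35 bits remain
Read 3: bits[13:22] width=9 -> value=327 (bin 101000111); offset now 22 = byte 2 bit 6; 26 bits remain
Read 4: bits[22:32] width=10 -> value=678 (bin 1010100110); offset now 32 = byte 4 bit 0; 16 bits remain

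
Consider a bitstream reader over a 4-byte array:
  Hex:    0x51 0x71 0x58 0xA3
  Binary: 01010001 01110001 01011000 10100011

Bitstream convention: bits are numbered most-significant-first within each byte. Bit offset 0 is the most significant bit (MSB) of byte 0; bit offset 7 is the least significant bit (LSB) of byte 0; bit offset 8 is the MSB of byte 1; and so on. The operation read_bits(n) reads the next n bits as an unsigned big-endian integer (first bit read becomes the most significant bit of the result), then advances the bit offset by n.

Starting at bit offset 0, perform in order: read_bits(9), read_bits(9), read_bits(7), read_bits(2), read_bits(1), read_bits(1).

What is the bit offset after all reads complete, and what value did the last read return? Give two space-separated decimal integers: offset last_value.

Answer: 29 0

Derivation:
Read 1: bits[0:9] width=9 -> value=162 (bin 010100010); offset now 9 = byte 1 bit 1; 23 bits remain
Read 2: bits[9:18] width=9 -> value=453 (bin 111000101); offset now 18 = byte 2 bit 2; 14 bits remain
Read 3: bits[18:25] width=7 -> value=49 (bin 0110001); offset now 25 = byte 3 bit 1; 7 bits remain
Read 4: bits[25:27] width=2 -> value=1 (bin 01); offset now 27 = byte 3 bit 3; 5 bits remain
Read 5: bits[27:28] width=1 -> value=0 (bin 0); offset now 28 = byte 3 bit 4; 4 bits remain
Read 6: bits[28:29] width=1 -> value=0 (bin 0); offset now 29 = byte 3 bit 5; 3 bits remain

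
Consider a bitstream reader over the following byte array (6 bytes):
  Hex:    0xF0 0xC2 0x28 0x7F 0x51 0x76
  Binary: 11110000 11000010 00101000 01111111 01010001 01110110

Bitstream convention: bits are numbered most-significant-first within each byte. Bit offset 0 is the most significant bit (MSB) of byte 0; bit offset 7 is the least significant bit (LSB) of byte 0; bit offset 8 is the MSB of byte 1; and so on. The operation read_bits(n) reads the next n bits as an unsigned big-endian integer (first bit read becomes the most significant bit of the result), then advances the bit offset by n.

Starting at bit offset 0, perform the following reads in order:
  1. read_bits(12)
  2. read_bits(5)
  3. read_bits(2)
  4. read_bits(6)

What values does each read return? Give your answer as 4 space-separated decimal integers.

Read 1: bits[0:12] width=12 -> value=3852 (bin 111100001100); offset now 12 = byte 1 bit 4; 36 bits remain
Read 2: bits[12:17] width=5 -> value=4 (bin 00100); offset now 17 = byte 2 bit 1; 31 bits remain
Read 3: bits[17:19] width=2 -> value=1 (bin 01); offset now 19 = byte 2 bit 3; 29 bits remain
Read 4: bits[19:25] width=6 -> value=16 (bin 010000); offset now 25 = byte 3 bit 1; 23 bits remain

Answer: 3852 4 1 16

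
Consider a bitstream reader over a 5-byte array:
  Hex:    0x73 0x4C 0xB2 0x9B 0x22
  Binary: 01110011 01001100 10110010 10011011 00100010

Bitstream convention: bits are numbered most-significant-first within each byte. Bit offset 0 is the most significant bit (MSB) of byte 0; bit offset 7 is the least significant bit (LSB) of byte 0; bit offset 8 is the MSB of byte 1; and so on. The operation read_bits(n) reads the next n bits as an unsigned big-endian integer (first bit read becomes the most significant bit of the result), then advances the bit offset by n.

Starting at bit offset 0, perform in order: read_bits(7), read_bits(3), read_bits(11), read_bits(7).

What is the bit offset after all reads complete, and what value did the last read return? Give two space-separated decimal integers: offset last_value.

Read 1: bits[0:7] width=7 -> value=57 (bin 0111001); offset now 7 = byte 0 bit 7; 33 bits remain
Read 2: bits[7:10] width=3 -> value=5 (bin 101); offset now 10 = byte 1 bit 2; 30 bits remain
Read 3: bits[10:21] width=11 -> value=406 (bin 00110010110); offset now 21 = byte 2 bit 5; 19 bits remain
Read 4: bits[21:28] width=7 -> value=41 (bin 0101001); offset now 28 = byte 3 bit 4; 12 bits remain

Answer: 28 41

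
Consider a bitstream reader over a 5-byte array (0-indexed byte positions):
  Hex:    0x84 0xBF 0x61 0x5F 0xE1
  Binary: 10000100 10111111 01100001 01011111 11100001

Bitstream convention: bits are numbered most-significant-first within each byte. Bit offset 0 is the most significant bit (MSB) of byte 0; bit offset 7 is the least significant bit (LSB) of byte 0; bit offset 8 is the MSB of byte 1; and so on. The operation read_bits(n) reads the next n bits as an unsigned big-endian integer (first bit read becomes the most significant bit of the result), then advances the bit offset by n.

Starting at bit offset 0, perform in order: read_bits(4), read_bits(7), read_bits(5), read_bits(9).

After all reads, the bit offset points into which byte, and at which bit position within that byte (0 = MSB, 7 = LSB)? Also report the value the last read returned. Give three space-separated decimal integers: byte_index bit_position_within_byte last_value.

Read 1: bits[0:4] width=4 -> value=8 (bin 1000); offset now 4 = byte 0 bit 4; 36 bits remain
Read 2: bits[4:11] width=7 -> value=37 (bin 0100101); offset now 11 = byte 1 bit 3; 29 bits remain
Read 3: bits[11:16] width=5 -> value=31 (bin 11111); offset now 16 = byte 2 bit 0; 24 bits remain
Read 4: bits[16:25] width=9 -> value=194 (bin 011000010); offset now 25 = byte 3 bit 1; 15 bits remain

Answer: 3 1 194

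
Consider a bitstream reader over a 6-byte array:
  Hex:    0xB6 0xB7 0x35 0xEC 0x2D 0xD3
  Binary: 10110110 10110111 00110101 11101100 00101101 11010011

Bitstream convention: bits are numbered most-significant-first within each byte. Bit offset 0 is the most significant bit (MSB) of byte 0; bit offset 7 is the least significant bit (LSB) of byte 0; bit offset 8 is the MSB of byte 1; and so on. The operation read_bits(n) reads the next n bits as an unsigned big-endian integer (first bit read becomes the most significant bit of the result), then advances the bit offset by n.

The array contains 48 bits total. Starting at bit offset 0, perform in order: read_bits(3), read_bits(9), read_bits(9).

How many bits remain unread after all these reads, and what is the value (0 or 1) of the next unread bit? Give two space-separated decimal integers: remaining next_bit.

Read 1: bits[0:3] width=3 -> value=5 (bin 101); offset now 3 = byte 0 bit 3; 45 bits remain
Read 2: bits[3:12] width=9 -> value=363 (bin 101101011); offset now 12 = byte 1 bit 4; 36 bits remain
Read 3: bits[12:21] width=9 -> value=230 (bin 011100110); offset now 21 = byte 2 bit 5; 27 bits remain

Answer: 27 1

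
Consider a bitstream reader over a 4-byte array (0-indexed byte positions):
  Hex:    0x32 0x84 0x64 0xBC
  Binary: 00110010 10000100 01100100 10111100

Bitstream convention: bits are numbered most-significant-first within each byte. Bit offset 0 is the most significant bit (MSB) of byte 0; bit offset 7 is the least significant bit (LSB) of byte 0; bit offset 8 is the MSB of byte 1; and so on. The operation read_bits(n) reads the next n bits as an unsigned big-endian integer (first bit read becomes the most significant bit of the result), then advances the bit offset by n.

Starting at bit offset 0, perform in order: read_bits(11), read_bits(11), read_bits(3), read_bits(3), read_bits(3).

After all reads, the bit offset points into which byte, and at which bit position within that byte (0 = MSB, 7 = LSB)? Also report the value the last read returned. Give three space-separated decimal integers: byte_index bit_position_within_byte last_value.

Answer: 3 7 6

Derivation:
Read 1: bits[0:11] width=11 -> value=404 (bin 00110010100); offset now 11 = byte 1 bit 3; 21 bits remain
Read 2: bits[11:22] width=11 -> value=281 (bin 00100011001); offset now 22 = byte 2 bit 6; 10 bits remain
Read 3: bits[22:25] width=3 -> value=1 (bin 001); offset now 25 = byte 3 bit 1; 7 bits remain
Read 4: bits[25:28] width=3 -> value=3 (bin 011); offset now 28 = byte 3 bit 4; 4 bits remain
Read 5: bits[28:31] width=3 -> value=6 (bin 110); offset now 31 = byte 3 bit 7; 1 bits remain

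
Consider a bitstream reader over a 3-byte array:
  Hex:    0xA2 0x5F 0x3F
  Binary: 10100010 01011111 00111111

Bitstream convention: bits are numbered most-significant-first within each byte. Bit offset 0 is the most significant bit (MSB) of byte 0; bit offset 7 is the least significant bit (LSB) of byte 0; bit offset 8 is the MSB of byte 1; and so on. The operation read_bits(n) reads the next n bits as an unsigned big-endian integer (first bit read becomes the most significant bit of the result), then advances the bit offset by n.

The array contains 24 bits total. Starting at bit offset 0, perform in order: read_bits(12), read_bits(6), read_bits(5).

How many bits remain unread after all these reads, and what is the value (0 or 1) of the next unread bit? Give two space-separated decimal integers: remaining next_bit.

Read 1: bits[0:12] width=12 -> value=2597 (bin 101000100101); offset now 12 = byte 1 bit 4; 12 bits remain
Read 2: bits[12:18] width=6 -> value=60 (bin 111100); offset now 18 = byte 2 bit 2; 6 bits remain
Read 3: bits[18:23] width=5 -> value=31 (bin 11111); offset now 23 = byte 2 bit 7; 1 bits remain

Answer: 1 1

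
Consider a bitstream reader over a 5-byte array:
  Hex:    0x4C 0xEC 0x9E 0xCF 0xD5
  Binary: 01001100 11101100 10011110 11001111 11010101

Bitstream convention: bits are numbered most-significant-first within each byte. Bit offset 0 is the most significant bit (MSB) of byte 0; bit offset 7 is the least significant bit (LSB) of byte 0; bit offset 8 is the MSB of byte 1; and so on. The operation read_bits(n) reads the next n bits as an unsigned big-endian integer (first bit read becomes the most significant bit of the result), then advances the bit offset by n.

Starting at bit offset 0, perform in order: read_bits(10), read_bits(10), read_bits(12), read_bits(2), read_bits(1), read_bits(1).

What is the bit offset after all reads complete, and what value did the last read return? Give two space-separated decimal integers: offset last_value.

Read 1: bits[0:10] width=10 -> value=307 (bin 0100110011); offset now 10 = byte 1 bit 2; 30 bits remain
Read 2: bits[10:20] width=10 -> value=713 (bin 1011001001); offset now 20 = byte 2 bit 4; 20 bits remain
Read 3: bits[20:32] width=12 -> value=3791 (bin 111011001111); offset now 32 = byte 4 bit 0; 8 bits remain
Read 4: bits[32:34] width=2 -> value=3 (bin 11); offset now 34 = byte 4 bit 2; 6 bits remain
Read 5: bits[34:35] width=1 -> value=0 (bin 0); offset now 35 = byte 4 bit 3; 5 bits remain
Read 6: bits[35:36] width=1 -> value=1 (bin 1); offset now 36 = byte 4 bit 4; 4 bits remain

Answer: 36 1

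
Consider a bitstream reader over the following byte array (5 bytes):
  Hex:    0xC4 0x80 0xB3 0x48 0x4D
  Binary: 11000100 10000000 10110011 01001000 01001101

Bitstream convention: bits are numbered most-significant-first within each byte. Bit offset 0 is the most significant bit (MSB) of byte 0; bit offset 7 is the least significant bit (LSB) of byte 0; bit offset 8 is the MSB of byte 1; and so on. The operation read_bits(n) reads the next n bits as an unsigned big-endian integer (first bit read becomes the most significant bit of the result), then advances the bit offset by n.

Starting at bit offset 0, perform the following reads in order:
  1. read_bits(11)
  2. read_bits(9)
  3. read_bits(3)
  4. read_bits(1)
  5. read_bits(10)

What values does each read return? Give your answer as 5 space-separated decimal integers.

Read 1: bits[0:11] width=11 -> value=1572 (bin 11000100100); offset now 11 = byte 1 bit 3; 29 bits remain
Read 2: bits[11:20] width=9 -> value=11 (bin 000001011); offset now 20 = byte 2 bit 4; 20 bits remain
Read 3: bits[20:23] width=3 -> value=1 (bin 001); offset now 23 = byte 2 bit 7; 17 bits remain
Read 4: bits[23:24] width=1 -> value=1 (bin 1); offset now 24 = byte 3 bit 0; 16 bits remain
Read 5: bits[24:34] width=10 -> value=289 (bin 0100100001); offset now 34 = byte 4 bit 2; 6 bits remain

Answer: 1572 11 1 1 289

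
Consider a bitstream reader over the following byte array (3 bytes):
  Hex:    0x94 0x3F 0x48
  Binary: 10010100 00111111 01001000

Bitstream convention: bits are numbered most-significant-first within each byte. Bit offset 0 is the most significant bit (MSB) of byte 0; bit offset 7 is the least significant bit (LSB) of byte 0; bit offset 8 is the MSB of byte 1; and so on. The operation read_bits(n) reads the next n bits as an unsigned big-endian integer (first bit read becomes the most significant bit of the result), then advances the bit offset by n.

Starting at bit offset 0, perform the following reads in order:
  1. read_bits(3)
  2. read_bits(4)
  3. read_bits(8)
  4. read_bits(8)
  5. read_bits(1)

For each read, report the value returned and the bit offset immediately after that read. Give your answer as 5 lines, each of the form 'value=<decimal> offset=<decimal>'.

Read 1: bits[0:3] width=3 -> value=4 (bin 100); offset now 3 = byte 0 bit 3; 21 bits remain
Read 2: bits[3:7] width=4 -> value=10 (bin 1010); offset now 7 = byte 0 bit 7; 17 bits remain
Read 3: bits[7:15] width=8 -> value=31 (bin 00011111); offset now 15 = byte 1 bit 7; 9 bits remain
Read 4: bits[15:23] width=8 -> value=164 (bin 10100100); offset now 23 = byte 2 bit 7; 1 bits remain
Read 5: bits[23:24] width=1 -> value=0 (bin 0); offset now 24 = byte 3 bit 0; 0 bits remain

Answer: value=4 offset=3
value=10 offset=7
value=31 offset=15
value=164 offset=23
value=0 offset=24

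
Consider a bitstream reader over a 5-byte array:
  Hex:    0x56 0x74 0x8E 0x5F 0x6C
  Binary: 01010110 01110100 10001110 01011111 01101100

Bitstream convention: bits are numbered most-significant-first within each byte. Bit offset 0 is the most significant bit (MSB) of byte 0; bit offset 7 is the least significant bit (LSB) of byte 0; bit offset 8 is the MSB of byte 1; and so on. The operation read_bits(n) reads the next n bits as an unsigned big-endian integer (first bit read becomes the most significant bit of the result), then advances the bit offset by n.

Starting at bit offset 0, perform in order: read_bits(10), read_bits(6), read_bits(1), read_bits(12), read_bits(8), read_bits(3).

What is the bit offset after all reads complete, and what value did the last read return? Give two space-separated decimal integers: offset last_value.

Read 1: bits[0:10] width=10 -> value=345 (bin 0101011001); offset now 10 = byte 1 bit 2; 30 bits remain
Read 2: bits[10:16] width=6 -> value=52 (bin 110100); offset now 16 = byte 2 bit 0; 24 bits remain
Read 3: bits[16:17] width=1 -> value=1 (bin 1); offset now 17 = byte 2 bit 1; 23 bits remain
Read 4: bits[17:29] width=12 -> value=459 (bin 000111001011); offset now 29 = byte 3 bit 5; 11 bits remain
Read 5: bits[29:37] width=8 -> value=237 (bin 11101101); offset now 37 = byte 4 bit 5; 3 bits remain
Read 6: bits[37:40] width=3 -> value=4 (bin 100); offset now 40 = byte 5 bit 0; 0 bits remain

Answer: 40 4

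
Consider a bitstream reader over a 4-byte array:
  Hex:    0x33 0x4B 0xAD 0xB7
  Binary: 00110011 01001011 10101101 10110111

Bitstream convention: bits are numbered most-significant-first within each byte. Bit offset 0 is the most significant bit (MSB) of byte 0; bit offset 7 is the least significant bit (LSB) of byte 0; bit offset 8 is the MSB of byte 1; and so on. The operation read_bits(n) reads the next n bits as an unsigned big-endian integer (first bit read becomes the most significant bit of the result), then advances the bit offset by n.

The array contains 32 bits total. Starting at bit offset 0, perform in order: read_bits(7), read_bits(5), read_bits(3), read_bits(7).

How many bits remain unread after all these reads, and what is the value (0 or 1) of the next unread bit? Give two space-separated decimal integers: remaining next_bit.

Read 1: bits[0:7] width=7 -> value=25 (bin 0011001); offset now 7 = byte 0 bit 7; 25 bits remain
Read 2: bits[7:12] width=5 -> value=20 (bin 10100); offset now 12 = byte 1 bit 4; 20 bits remain
Read 3: bits[12:15] width=3 -> value=5 (bin 101); offset now 15 = byte 1 bit 7; 17 bits remain
Read 4: bits[15:22] width=7 -> value=107 (bin 1101011); offset now 22 = byte 2 bit 6; 10 bits remain

Answer: 10 0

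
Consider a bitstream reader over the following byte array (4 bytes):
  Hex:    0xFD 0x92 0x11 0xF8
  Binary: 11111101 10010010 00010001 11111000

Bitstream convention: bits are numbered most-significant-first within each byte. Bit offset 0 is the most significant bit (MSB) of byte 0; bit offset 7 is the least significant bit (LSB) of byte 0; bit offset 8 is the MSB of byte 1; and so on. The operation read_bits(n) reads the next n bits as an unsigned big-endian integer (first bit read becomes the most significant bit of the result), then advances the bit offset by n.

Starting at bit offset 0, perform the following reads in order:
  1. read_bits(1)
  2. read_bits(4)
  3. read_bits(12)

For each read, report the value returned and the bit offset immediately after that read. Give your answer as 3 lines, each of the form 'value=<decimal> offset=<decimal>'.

Read 1: bits[0:1] width=1 -> value=1 (bin 1); offset now 1 = byte 0 bit 1; 31 bits remain
Read 2: bits[1:5] width=4 -> value=15 (bin 1111); offset now 5 = byte 0 bit 5; 27 bits remain
Read 3: bits[5:17] width=12 -> value=2852 (bin 101100100100); offset now 17 = byte 2 bit 1; 15 bits remain

Answer: value=1 offset=1
value=15 offset=5
value=2852 offset=17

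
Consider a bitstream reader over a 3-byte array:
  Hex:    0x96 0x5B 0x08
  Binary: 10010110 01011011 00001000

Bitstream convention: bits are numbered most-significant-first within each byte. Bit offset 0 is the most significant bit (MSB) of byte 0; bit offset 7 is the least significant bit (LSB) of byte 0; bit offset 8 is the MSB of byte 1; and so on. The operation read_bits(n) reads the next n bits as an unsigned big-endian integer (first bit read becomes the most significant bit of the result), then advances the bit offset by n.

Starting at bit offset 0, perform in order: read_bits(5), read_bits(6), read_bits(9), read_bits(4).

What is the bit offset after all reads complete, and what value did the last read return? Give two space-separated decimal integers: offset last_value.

Answer: 24 8

Derivation:
Read 1: bits[0:5] width=5 -> value=18 (bin 10010); offset now 5 = byte 0 bit 5; 19 bits remain
Read 2: bits[5:11] width=6 -> value=50 (bin 110010); offset now 11 = byte 1 bit 3; 13 bits remain
Read 3: bits[11:20] width=9 -> value=432 (bin 110110000); offset now 20 = byte 2 bit 4; 4 bits remain
Read 4: bits[20:24] width=4 -> value=8 (bin 1000); offset now 24 = byte 3 bit 0; 0 bits remain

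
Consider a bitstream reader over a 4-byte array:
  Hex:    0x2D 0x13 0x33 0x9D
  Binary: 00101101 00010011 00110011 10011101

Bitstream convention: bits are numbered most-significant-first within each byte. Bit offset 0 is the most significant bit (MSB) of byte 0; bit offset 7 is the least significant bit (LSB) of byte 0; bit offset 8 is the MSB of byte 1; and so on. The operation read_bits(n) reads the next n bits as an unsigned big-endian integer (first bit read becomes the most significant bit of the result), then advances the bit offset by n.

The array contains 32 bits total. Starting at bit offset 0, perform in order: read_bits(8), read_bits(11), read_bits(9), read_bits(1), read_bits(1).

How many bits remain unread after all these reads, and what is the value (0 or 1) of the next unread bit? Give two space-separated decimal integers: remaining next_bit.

Read 1: bits[0:8] width=8 -> value=45 (bin 00101101); offset now 8 = byte 1 bit 0; 24 bits remain
Read 2: bits[8:19] width=11 -> value=153 (bin 00010011001); offset now 19 = byte 2 bit 3; 13 bits remain
Read 3: bits[19:28] width=9 -> value=313 (bin 100111001); offset now 28 = byte 3 bit 4; 4 bits remain
Read 4: bits[28:29] width=1 -> value=1 (bin 1); offset now 29 = byte 3 bit 5; 3 bits remain
Read 5: bits[29:30] width=1 -> value=1 (bin 1); offset now 30 = byte 3 bit 6; 2 bits remain

Answer: 2 0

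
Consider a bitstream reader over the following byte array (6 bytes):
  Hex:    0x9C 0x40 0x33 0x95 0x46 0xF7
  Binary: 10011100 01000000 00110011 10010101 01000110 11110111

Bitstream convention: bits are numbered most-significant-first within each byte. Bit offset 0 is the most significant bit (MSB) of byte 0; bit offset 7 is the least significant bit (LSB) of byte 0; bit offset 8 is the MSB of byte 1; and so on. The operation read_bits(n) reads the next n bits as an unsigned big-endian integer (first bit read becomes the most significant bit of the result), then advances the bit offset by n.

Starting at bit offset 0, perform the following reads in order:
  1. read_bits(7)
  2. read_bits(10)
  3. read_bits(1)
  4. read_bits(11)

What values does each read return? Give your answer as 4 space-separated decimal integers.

Answer: 78 128 0 1650

Derivation:
Read 1: bits[0:7] width=7 -> value=78 (bin 1001110); offset now 7 = byte 0 bit 7; 41 bits remain
Read 2: bits[7:17] width=10 -> value=128 (bin 0010000000); offset now 17 = byte 2 bit 1; 31 bits remain
Read 3: bits[17:18] width=1 -> value=0 (bin 0); offset now 18 = byte 2 bit 2; 30 bits remain
Read 4: bits[18:29] width=11 -> value=1650 (bin 11001110010); offset now 29 = byte 3 bit 5; 19 bits remain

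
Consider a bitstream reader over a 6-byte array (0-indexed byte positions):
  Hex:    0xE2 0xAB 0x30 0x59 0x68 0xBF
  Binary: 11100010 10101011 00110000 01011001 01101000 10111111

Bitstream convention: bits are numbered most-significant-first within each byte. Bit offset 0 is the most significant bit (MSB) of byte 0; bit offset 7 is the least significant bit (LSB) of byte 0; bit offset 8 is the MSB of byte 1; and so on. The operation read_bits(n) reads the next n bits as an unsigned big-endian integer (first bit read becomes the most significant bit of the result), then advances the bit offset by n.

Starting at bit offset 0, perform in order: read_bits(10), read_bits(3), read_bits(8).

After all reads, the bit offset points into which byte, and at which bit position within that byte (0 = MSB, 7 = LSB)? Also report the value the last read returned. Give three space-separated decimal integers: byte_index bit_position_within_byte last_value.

Answer: 2 5 102

Derivation:
Read 1: bits[0:10] width=10 -> value=906 (bin 1110001010); offset now 10 = byte 1 bit 2; 38 bits remain
Read 2: bits[10:13] width=3 -> value=5 (bin 101); offset now 13 = byte 1 bit 5; 35 bits remain
Read 3: bits[13:21] width=8 -> value=102 (bin 01100110); offset now 21 = byte 2 bit 5; 27 bits remain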